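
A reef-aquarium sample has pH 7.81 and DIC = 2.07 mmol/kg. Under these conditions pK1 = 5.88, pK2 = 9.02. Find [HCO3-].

α₁ = 1 / (1 + [H⁺]/K1 + K2/[H⁺]) = 1 / (1 + 10^-1.93 + 10^-1.21)
   = 1 / (1 + 0.011749 + 0.061660) = 1/1.0734 = 0.9316
[HCO3⁻] = α₁ × DIC = 0.9316 × 2.07 = 1.93 mmol/kg

[HCO3⁻] = 1.93 mmol/kg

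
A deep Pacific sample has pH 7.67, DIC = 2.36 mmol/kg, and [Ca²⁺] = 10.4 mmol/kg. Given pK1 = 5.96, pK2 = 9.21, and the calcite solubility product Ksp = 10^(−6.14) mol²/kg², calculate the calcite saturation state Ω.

Ω = 0.932

α₂ = 1 / (1 + [H⁺]/K2 + [H⁺]²/(K1K2)) = 1 / (1 + 10^+1.54 + 10^-0.17)
   = 1 / (1 + 34.674 + 0.67608) = 1/36.350 = 0.02751
[CO3²⁻] = α₂ × DIC = 0.02751 × 2.36 = 0.06492 mmol/kg
Ksp = 10^(−6.14) = 7.244×10^-7
Ω = [Ca²⁺][CO3²⁻]/Ksp = (10.4×10^-3)(6.492×10^-5) / 7.244×10^-7 = 0.932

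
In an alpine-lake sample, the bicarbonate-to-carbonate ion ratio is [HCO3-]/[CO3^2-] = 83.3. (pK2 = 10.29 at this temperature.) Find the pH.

pH = 8.37

From K2 = [H⁺][CO3^2-]/[HCO3-]:  pH = pK2 − log₁₀([HCO3-]/[CO3^2-])
log₁₀(83.3) = +1.921
pH = 10.29 − (+1.921) = 8.37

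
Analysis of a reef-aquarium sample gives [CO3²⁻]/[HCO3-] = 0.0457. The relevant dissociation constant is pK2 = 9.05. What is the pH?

pH = 7.71

From K2 = [H⁺][CO3²⁻]/[HCO3-]:  pH = pK2 + log₁₀([CO3²⁻]/[HCO3-])
log₁₀(0.0457) = -1.340
pH = 9.05 + (-1.340) = 7.71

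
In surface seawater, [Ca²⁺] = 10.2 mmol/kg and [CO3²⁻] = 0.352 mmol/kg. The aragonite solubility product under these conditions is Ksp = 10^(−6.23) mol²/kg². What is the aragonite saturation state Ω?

Ksp = 10^(−6.23) = 5.888×10^-7
Ω = [Ca²⁺][CO3²⁻]/Ksp = (10.2×10^-3)(0.352×10^-3) / 5.888×10^-7 = 6.10

Ω = 6.10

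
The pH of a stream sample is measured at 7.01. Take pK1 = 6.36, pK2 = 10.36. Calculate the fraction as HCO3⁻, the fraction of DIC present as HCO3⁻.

α₁ = 1 / (1 + [H⁺]/K1 + K2/[H⁺]) = 1 / (1 + 10^-0.65 + 10^-3.35)
   = 1 / (1 + 0.22387 + 0.00044668) = 1/1.2243 = 0.8168

α₁ = 0.817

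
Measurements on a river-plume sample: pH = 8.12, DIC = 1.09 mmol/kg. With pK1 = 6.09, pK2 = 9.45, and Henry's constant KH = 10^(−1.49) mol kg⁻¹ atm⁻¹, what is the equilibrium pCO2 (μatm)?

pCO2 = 298 μatm

α₀ = 1 / (1 + K1/[H⁺] + K1K2/[H⁺]²) = 1 / (1 + 10^+2.03 + 10^+0.70)
   = 1 / (1 + 107.15 + 5.0119) = 1/113.16 = 0.008837
[CO2*] = α₀ × DIC = 0.008837 × 1.09 = 0.009632 mmol/kg = 9.632 μmol/kg
pCO2 = [CO2*]/KH = 9.632×10^-6 / 3.236×10^-2 = 298 μatm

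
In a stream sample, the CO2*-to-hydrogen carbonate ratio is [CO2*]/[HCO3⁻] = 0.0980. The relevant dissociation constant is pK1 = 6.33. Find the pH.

From K1 = [H⁺][HCO3⁻]/[CO2*]:  pH = pK1 − log₁₀([CO2*]/[HCO3⁻])
log₁₀(0.0980) = -1.009
pH = 6.33 − (-1.009) = 7.34

pH = 7.34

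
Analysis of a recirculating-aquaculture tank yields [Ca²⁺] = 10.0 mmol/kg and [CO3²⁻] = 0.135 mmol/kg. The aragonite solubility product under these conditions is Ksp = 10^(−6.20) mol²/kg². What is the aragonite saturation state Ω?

Ksp = 10^(−6.20) = 6.310×10^-7
Ω = [Ca²⁺][CO3²⁻]/Ksp = (10.0×10^-3)(0.135×10^-3) / 6.310×10^-7 = 2.14

Ω = 2.14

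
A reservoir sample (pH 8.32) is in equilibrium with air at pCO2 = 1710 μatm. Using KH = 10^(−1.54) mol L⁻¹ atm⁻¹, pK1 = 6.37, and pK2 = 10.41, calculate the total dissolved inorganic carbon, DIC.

DIC = 4.48 mmol/L

[CO2*] = KH · pCO2 = 10^(−1.54) × 1710×10^-6 = 4.932×10^-5 mol/L
α₀ = 1/(1 + K1/[H⁺] + K1K2/[H⁺]²) = 1/(1 + 10^+1.95 + 10^-0.14) = 0.01101
DIC = [CO2*]/α₀ = 4.932×10^-5 / 0.01101 = 4.48 mmol/L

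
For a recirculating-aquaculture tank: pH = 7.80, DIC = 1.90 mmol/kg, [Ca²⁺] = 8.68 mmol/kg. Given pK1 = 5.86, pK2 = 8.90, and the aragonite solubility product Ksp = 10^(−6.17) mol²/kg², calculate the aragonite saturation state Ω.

α₂ = 1 / (1 + [H⁺]/K2 + [H⁺]²/(K1K2)) = 1 / (1 + 10^+1.10 + 10^-0.84)
   = 1 / (1 + 12.589 + 0.14454) = 1/13.734 = 0.07281
[CO3²⁻] = α₂ × DIC = 0.07281 × 1.90 = 0.1383 mmol/kg
Ksp = 10^(−6.17) = 6.761×10^-7
Ω = [Ca²⁺][CO3²⁻]/Ksp = (8.68×10^-3)(1.383×10^-4) / 6.761×10^-7 = 1.78

Ω = 1.78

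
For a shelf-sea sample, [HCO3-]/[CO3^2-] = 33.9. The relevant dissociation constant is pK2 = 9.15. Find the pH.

pH = 7.62

From K2 = [H⁺][CO3^2-]/[HCO3-]:  pH = pK2 − log₁₀([HCO3-]/[CO3^2-])
log₁₀(33.9) = +1.530
pH = 9.15 − (+1.530) = 7.62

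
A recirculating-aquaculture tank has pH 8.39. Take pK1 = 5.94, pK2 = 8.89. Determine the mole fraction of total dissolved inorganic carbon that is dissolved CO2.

α₀ = 0.00269

α₀ = 1 / (1 + K1/[H⁺] + K1K2/[H⁺]²) = 1 / (1 + 10^+2.45 + 10^+1.95)
   = 1 / (1 + 281.84 + 89.125) = 1/371.96 = 0.002688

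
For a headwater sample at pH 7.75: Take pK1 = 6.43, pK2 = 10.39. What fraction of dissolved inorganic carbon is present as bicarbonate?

α₁ = 0.952

α₁ = 1 / (1 + [H⁺]/K1 + K2/[H⁺]) = 1 / (1 + 10^-1.32 + 10^-2.64)
   = 1 / (1 + 0.047863 + 0.0022909) = 1/1.0502 = 0.9522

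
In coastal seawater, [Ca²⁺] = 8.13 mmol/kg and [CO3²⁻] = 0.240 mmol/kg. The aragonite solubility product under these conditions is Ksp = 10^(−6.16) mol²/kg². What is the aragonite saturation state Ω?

Ksp = 10^(−6.16) = 6.918×10^-7
Ω = [Ca²⁺][CO3²⁻]/Ksp = (8.13×10^-3)(0.240×10^-3) / 6.918×10^-7 = 2.82

Ω = 2.82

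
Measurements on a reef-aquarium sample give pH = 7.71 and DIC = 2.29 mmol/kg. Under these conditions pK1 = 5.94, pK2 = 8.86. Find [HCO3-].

α₁ = 1 / (1 + [H⁺]/K1 + K2/[H⁺]) = 1 / (1 + 10^-1.77 + 10^-1.15)
   = 1 / (1 + 0.016982 + 0.070795) = 1/1.0878 = 0.9193
[HCO3⁻] = α₁ × DIC = 0.9193 × 2.29 = 2.11 mmol/kg

[HCO3⁻] = 2.11 mmol/kg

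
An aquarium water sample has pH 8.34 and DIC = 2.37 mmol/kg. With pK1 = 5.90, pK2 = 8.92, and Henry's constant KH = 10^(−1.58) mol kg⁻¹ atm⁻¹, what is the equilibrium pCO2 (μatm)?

pCO2 = 258 μatm

α₀ = 1 / (1 + K1/[H⁺] + K1K2/[H⁺]²) = 1 / (1 + 10^+2.44 + 10^+1.86)
   = 1 / (1 + 275.42 + 72.444) = 1/348.87 = 0.002866
[CO2*] = α₀ × DIC = 0.002866 × 2.37 = 0.006793 mmol/kg = 6.793 μmol/kg
pCO2 = [CO2*]/KH = 6.793×10^-6 / 2.630×10^-2 = 258 μatm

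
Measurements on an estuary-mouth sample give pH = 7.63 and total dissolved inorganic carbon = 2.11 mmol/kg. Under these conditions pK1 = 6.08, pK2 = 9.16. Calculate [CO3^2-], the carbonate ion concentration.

[CO3²⁻] = 0.0589 mmol/kg

α₂ = 1 / (1 + [H⁺]/K2 + [H⁺]²/(K1K2)) = 1 / (1 + 10^+1.53 + 10^-0.02)
   = 1 / (1 + 33.884 + 0.95499) = 1/35.839 = 0.02790
[CO3²⁻] = α₂ × DIC = 0.02790 × 2.11 = 0.0589 mmol/kg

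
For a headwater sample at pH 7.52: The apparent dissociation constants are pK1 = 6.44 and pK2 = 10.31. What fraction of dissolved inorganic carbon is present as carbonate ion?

α₂ = 0.00150

α₂ = 1 / (1 + [H⁺]/K2 + [H⁺]²/(K1K2)) = 1 / (1 + 10^+2.79 + 10^+1.71)
   = 1 / (1 + 616.60 + 51.286) = 1/668.88 = 0.001495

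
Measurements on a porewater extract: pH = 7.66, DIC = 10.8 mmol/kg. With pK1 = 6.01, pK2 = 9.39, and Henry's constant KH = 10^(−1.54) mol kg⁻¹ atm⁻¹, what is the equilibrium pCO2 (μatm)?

α₀ = 1 / (1 + K1/[H⁺] + K1K2/[H⁺]²) = 1 / (1 + 10^+1.65 + 10^-0.08)
   = 1 / (1 + 44.668 + 0.83176) = 1/46.500 = 0.02151
[CO2*] = α₀ × DIC = 0.02151 × 10.8 = 0.2323 mmol/kg
pCO2 = [CO2*]/KH = 2.323×10^-4 / 2.884×10^-2 = 8050 μatm

pCO2 = 8050 μatm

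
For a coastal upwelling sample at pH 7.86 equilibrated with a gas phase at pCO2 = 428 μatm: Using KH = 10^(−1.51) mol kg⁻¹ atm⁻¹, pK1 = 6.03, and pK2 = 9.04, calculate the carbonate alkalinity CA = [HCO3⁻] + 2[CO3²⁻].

CA = 1.01 mmol/kg

[CO2*] = KH · pCO2 = 10^(−1.51) × 428×10^-6 = 1.323×10^-5 mol/kg
α₀ = 1/(1 + K1/[H⁺] + K1K2/[H⁺]²) = 1/(1 + 10^+1.83 + 10^+0.65) = 0.01368
DIC = [CO2*]/α₀ = 1.323×10^-5 / 0.01368 = 0.9665 mmol/kg
CA = (α₁ + 2α₂)·DIC = (0.9252 + 2×0.06113) × 0.9665 = 1.01 mmol/kg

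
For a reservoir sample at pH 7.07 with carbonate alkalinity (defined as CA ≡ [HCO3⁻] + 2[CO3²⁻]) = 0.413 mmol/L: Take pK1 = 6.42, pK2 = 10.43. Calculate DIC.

CA = [HCO3⁻] + 2[CO3²⁻] = (α₁ + 2α₂)·DIC
At pH 7.07: [H⁺]/K1 = 10^-0.65 = 0.22387, K2/[H⁺] = 10^-3.36 = 0.00043652
α₁ = 1/(1 + 0.22387 + 0.00043652) = 1/1.2243 = 0.8168; α₂ = α₁·K2/[H⁺] = 0.0003565
α₁ + 2α₂ = 0.8175
DIC = CA / (α₁ + 2α₂) = 0.413 / 0.8175 = 0.505 mmol/L

DIC = 0.505 mmol/L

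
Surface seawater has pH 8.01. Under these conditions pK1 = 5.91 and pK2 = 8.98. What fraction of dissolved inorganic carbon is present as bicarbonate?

α₁ = 1 / (1 + [H⁺]/K1 + K2/[H⁺]) = 1 / (1 + 10^-2.10 + 10^-0.97)
   = 1 / (1 + 0.0079433 + 0.10715) = 1/1.1151 = 0.8968

α₁ = 0.897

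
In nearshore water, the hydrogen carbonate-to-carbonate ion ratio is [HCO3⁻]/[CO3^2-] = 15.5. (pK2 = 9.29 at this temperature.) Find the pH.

pH = 8.10

From K2 = [H⁺][CO3^2-]/[HCO3⁻]:  pH = pK2 − log₁₀([HCO3⁻]/[CO3^2-])
log₁₀(15.5) = +1.190
pH = 9.29 − (+1.190) = 8.10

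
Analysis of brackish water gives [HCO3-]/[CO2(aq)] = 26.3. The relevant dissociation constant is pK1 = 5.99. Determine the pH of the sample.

pH = 7.41

From K1 = [H⁺][HCO3-]/[CO2(aq)]:  pH = pK1 + log₁₀([HCO3-]/[CO2(aq)])
log₁₀(26.3) = +1.420
pH = 5.99 + (+1.420) = 7.41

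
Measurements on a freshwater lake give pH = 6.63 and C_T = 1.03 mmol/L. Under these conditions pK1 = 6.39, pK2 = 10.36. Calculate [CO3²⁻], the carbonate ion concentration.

[CO3²⁻] = 0.122 μmol/L

α₂ = 1 / (1 + [H⁺]/K2 + [H⁺]²/(K1K2)) = 1 / (1 + 10^+3.73 + 10^+3.49)
   = 1 / (1 + 5370.3 + 3090.3) = 1/8461.6 = 0.0001182
[CO3²⁻] = α₂ × DIC = 0.0001182 × 1.03 = 0.000122 mmol/L = 0.122 μmol/L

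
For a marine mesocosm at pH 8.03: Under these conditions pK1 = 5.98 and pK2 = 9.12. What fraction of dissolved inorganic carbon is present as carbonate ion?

α₂ = 1 / (1 + [H⁺]/K2 + [H⁺]²/(K1K2)) = 1 / (1 + 10^+1.09 + 10^-0.96)
   = 1 / (1 + 12.303 + 0.10965) = 1/13.412 = 0.07456

α₂ = 0.0746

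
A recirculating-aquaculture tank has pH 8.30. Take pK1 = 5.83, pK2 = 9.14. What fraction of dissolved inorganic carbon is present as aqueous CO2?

α₀ = 0.00295

α₀ = 1 / (1 + K1/[H⁺] + K1K2/[H⁺]²) = 1 / (1 + 10^+2.47 + 10^+1.63)
   = 1 / (1 + 295.12 + 42.658) = 1/338.78 = 0.002952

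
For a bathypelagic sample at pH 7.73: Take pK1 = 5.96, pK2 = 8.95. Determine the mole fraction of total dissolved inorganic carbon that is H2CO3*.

α₀ = 1 / (1 + K1/[H⁺] + K1K2/[H⁺]²) = 1 / (1 + 10^+1.77 + 10^+0.55)
   = 1 / (1 + 58.884 + 3.5481) = 1/63.432 = 0.01576

α₀ = 0.0158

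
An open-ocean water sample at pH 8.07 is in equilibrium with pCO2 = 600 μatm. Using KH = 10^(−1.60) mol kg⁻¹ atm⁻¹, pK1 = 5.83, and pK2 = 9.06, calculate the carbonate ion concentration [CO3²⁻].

[CO3²⁻] = 0.268 mmol/kg

[CO2*] = KH · pCO2 = 10^(−1.60) × 600×10^-6 = 1.507×10^-5 mol/kg
α₀ = 1/(1 + K1/[H⁺] + K1K2/[H⁺]²) = 1/(1 + 10^+2.24 + 10^+1.25) = 0.005193
DIC = [CO2*]/α₀ = 1.507×10^-5 / 0.005193 = 2.902 mmol/kg
[CO3²⁻] = α₂·DIC; α₂ = 0.09235, so [CO3²⁻] = 0.09235 × 2.902 = 0.268 mmol/kg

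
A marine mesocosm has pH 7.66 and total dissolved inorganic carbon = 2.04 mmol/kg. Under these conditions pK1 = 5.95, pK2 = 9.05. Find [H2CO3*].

[CO2*] = 0.0375 mmol/kg

α₀ = 1 / (1 + K1/[H⁺] + K1K2/[H⁺]²) = 1 / (1 + 10^+1.71 + 10^+0.32)
   = 1 / (1 + 51.286 + 2.0893) = 1/54.375 = 0.01839
[CO2*] = α₀ × DIC = 0.01839 × 2.04 = 0.0375 mmol/kg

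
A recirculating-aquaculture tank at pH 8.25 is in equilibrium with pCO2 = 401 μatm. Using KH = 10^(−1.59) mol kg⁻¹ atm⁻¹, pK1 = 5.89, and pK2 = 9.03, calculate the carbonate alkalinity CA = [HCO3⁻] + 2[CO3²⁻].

CA = 3.15 mmol/kg

[CO2*] = KH · pCO2 = 10^(−1.59) × 401×10^-6 = 1.031×10^-5 mol/kg
α₀ = 1/(1 + K1/[H⁺] + K1K2/[H⁺]²) = 1/(1 + 10^+2.36 + 10^+1.58) = 0.003730
DIC = [CO2*]/α₀ = 1.031×10^-5 / 0.003730 = 2.763 mmol/kg
CA = (α₁ + 2α₂)·DIC = (0.8545 + 2×0.1418) × 2.763 = 3.15 mmol/kg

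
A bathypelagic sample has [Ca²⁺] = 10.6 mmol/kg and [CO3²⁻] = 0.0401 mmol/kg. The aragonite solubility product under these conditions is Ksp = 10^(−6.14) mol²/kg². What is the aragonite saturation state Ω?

Ω = 0.587

Ksp = 10^(−6.14) = 7.244×10^-7
Ω = [Ca²⁺][CO3²⁻]/Ksp = (10.6×10^-3)(0.0401×10^-3) / 7.244×10^-7 = 0.587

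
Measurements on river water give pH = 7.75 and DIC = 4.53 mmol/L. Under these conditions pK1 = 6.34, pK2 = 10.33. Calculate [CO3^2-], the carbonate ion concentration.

α₂ = 1 / (1 + [H⁺]/K2 + [H⁺]²/(K1K2)) = 1 / (1 + 10^+2.58 + 10^+1.17)
   = 1 / (1 + 380.19 + 14.791) = 1/395.98 = 0.002525
[CO3²⁻] = α₂ × DIC = 0.002525 × 4.53 = 0.0114 mmol/L = 11.4 μmol/L

[CO3²⁻] = 11.4 μmol/L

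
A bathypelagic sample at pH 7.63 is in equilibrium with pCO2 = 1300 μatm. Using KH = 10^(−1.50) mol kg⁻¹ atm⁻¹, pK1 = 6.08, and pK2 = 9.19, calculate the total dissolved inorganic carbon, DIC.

[CO2*] = KH · pCO2 = 10^(−1.50) × 1300×10^-6 = 4.111×10^-5 mol/kg
α₀ = 1/(1 + K1/[H⁺] + K1K2/[H⁺]²) = 1/(1 + 10^+1.55 + 10^-0.01) = 0.02670
DIC = [CO2*]/α₀ = 4.111×10^-5 / 0.02670 = 1.54 mmol/kg

DIC = 1.54 mmol/kg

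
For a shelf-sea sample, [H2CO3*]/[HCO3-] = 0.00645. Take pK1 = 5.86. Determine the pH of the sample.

pH = 8.05

From K1 = [H⁺][HCO3-]/[H2CO3*]:  pH = pK1 − log₁₀([H2CO3*]/[HCO3-])
log₁₀(0.00645) = -2.190
pH = 5.86 − (-2.190) = 8.05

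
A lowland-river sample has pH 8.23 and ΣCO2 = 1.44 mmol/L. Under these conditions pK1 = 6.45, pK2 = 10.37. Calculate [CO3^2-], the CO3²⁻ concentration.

[CO3²⁻] = 10.2 μmol/L

α₂ = 1 / (1 + [H⁺]/K2 + [H⁺]²/(K1K2)) = 1 / (1 + 10^+2.14 + 10^+0.36)
   = 1 / (1 + 138.04 + 2.2909) = 1/141.33 = 0.007076
[CO3²⁻] = α₂ × DIC = 0.007076 × 1.44 = 0.0102 mmol/L = 10.2 μmol/L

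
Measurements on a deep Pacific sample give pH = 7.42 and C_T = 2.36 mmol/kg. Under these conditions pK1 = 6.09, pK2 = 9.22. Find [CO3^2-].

[CO3²⁻] = 0.0352 mmol/kg

α₂ = 1 / (1 + [H⁺]/K2 + [H⁺]²/(K1K2)) = 1 / (1 + 10^+1.80 + 10^+0.47)
   = 1 / (1 + 63.096 + 2.9512) = 1/67.047 = 0.01491
[CO3²⁻] = α₂ × DIC = 0.01491 × 2.36 = 0.0352 mmol/kg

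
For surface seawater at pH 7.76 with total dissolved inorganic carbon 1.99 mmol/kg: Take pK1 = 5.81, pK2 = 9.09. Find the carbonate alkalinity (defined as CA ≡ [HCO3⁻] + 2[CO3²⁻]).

CA = [HCO3⁻] + 2[CO3²⁻] = (α₁ + 2α₂)·DIC
At pH 7.76: [H⁺]/K1 = 10^-1.95 = 0.011220, K2/[H⁺] = 10^-1.33 = 0.046774
α₁ = 1/(1 + 0.011220 + 0.046774) = 1/1.0580 = 0.9452; α₂ = α₁·K2/[H⁺] = 0.04421
α₁ + 2α₂ = 1.0336
CA = 1.0336 × 1.99 = 2.06 mmol/kg

CA = 2.06 mmol/kg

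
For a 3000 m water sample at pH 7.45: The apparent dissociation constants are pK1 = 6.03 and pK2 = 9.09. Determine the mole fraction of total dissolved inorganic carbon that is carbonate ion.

α₂ = 0.0216

α₂ = 1 / (1 + [H⁺]/K2 + [H⁺]²/(K1K2)) = 1 / (1 + 10^+1.64 + 10^+0.22)
   = 1 / (1 + 43.652 + 1.6596) = 1/46.311 = 0.02159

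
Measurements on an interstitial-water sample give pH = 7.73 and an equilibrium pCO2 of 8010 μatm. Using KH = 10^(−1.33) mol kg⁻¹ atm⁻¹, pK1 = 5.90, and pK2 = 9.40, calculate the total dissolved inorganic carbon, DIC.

DIC = 26.2 mmol/kg

[CO2*] = KH · pCO2 = 10^(−1.33) × 8010×10^-6 = 3.747×10^-4 mol/kg
α₀ = 1/(1 + K1/[H⁺] + K1K2/[H⁺]²) = 1/(1 + 10^+1.83 + 10^+0.16) = 0.01427
DIC = [CO2*]/α₀ = 3.747×10^-4 / 0.01427 = 26.2 mmol/kg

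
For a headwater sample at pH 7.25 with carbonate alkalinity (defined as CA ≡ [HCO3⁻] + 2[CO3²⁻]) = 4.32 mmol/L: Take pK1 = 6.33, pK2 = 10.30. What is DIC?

CA = [HCO3⁻] + 2[CO3²⁻] = (α₁ + 2α₂)·DIC
At pH 7.25: [H⁺]/K1 = 10^-0.92 = 0.12023, K2/[H⁺] = 10^-3.05 = 0.00089125
α₁ = 1/(1 + 0.12023 + 0.00089125) = 1/1.1211 = 0.8920; α₂ = α₁·K2/[H⁺] = 0.0007950
α₁ + 2α₂ = 0.8936
DIC = CA / (α₁ + 2α₂) = 4.32 / 0.8936 = 4.83 mmol/L

DIC = 4.83 mmol/L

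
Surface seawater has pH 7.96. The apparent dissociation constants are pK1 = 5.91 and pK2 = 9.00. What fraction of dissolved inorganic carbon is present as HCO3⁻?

α₁ = 0.909

α₁ = 1 / (1 + [H⁺]/K1 + K2/[H⁺]) = 1 / (1 + 10^-2.05 + 10^-1.04)
   = 1 / (1 + 0.0089125 + 0.091201) = 1/1.1001 = 0.9090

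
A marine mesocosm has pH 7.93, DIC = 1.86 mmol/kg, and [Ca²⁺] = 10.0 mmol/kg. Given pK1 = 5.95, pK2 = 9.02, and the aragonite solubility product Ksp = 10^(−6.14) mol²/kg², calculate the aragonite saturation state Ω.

α₂ = 1 / (1 + [H⁺]/K2 + [H⁺]²/(K1K2)) = 1 / (1 + 10^+1.09 + 10^-0.89)
   = 1 / (1 + 12.303 + 0.12882) = 1/13.432 = 0.07445
[CO3²⁻] = α₂ × DIC = 0.07445 × 1.86 = 0.1385 mmol/kg
Ksp = 10^(−6.14) = 7.244×10^-7
Ω = [Ca²⁺][CO3²⁻]/Ksp = (10.0×10^-3)(1.385×10^-4) / 7.244×10^-7 = 1.91

Ω = 1.91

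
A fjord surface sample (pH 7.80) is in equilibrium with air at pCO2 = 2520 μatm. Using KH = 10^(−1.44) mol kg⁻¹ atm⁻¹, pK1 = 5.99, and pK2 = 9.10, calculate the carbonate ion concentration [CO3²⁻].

[CO3²⁻] = 0.296 mmol/kg

[CO2*] = KH · pCO2 = 10^(−1.44) × 2520×10^-6 = 9.150×10^-5 mol/kg
α₀ = 1/(1 + K1/[H⁺] + K1K2/[H⁺]²) = 1/(1 + 10^+1.81 + 10^+0.51) = 0.01453
DIC = [CO2*]/α₀ = 9.150×10^-5 / 0.01453 = 6.295 mmol/kg
[CO3²⁻] = α₂·DIC; α₂ = 0.04703, so [CO3²⁻] = 0.04703 × 6.295 = 0.296 mmol/kg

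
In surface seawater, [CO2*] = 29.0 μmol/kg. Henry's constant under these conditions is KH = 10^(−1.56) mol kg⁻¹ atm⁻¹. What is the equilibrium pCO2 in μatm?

pCO2 = 1050 μatm

KH = 10^(−1.56) = 2.754×10^-2 mol kg⁻¹ atm⁻¹
pCO2 = [CO2*]/KH = 29.0×10^-6 / 2.754×10^-2 = 1.05×10^-3 atm = 1050 μatm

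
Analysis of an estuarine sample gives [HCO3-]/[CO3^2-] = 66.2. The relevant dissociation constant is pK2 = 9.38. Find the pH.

pH = 7.56

From K2 = [H⁺][CO3^2-]/[HCO3-]:  pH = pK2 − log₁₀([HCO3-]/[CO3^2-])
log₁₀(66.2) = +1.821
pH = 9.38 − (+1.821) = 7.56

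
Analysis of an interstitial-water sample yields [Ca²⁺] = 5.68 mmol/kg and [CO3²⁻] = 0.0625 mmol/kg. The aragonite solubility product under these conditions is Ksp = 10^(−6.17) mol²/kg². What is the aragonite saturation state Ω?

Ksp = 10^(−6.17) = 6.761×10^-7
Ω = [Ca²⁺][CO3²⁻]/Ksp = (5.68×10^-3)(0.0625×10^-3) / 6.761×10^-7 = 0.525

Ω = 0.525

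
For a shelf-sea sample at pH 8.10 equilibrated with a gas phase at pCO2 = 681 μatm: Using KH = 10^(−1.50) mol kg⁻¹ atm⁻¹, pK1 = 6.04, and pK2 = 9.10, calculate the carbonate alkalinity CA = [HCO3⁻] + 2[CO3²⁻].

[CO2*] = KH · pCO2 = 10^(−1.50) × 681×10^-6 = 2.154×10^-5 mol/kg
α₀ = 1/(1 + K1/[H⁺] + K1K2/[H⁺]²) = 1/(1 + 10^+2.06 + 10^+1.06) = 0.007856
DIC = [CO2*]/α₀ = 2.154×10^-5 / 0.007856 = 2.741 mmol/kg
CA = (α₁ + 2α₂)·DIC = (0.9019 + 2×0.09019) × 2.741 = 2.97 mmol/kg

CA = 2.97 mmol/kg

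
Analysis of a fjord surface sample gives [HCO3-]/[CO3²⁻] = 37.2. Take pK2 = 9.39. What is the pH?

pH = 7.82

From K2 = [H⁺][CO3²⁻]/[HCO3-]:  pH = pK2 − log₁₀([HCO3-]/[CO3²⁻])
log₁₀(37.2) = +1.571
pH = 9.39 − (+1.571) = 7.82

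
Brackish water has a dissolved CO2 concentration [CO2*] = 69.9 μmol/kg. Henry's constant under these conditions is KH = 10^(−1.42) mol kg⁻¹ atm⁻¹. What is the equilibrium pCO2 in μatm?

pCO2 = 1840 μatm

KH = 10^(−1.42) = 3.802×10^-2 mol kg⁻¹ atm⁻¹
pCO2 = [CO2*]/KH = 69.9×10^-6 / 3.802×10^-2 = 1.84×10^-3 atm = 1840 μatm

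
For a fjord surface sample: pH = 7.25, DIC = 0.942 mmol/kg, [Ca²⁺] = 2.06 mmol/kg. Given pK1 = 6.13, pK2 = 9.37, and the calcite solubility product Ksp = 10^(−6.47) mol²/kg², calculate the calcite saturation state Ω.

α₂ = 1 / (1 + [H⁺]/K2 + [H⁺]²/(K1K2)) = 1 / (1 + 10^+2.12 + 10^+1.00)
   = 1 / (1 + 131.83 + 10.000) = 1/142.83 = 0.007002
[CO3²⁻] = α₂ × DIC = 0.007002 × 0.942 = 0.006595 mmol/kg = 6.595 μmol/kg
Ksp = 10^(−6.47) = 3.388×10^-7
Ω = [Ca²⁺][CO3²⁻]/Ksp = (2.06×10^-3)(6.595×10^-6) / 3.388×10^-7 = 0.0401

Ω = 0.0401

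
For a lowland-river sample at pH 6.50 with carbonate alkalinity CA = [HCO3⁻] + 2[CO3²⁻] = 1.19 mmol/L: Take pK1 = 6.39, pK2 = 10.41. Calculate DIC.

CA = [HCO3⁻] + 2[CO3²⁻] = (α₁ + 2α₂)·DIC
At pH 6.50: [H⁺]/K1 = 10^-0.11 = 0.77625, K2/[H⁺] = 10^-3.91 = 0.00012303
α₁ = 1/(1 + 0.77625 + 0.00012303) = 1/1.7764 = 0.5629; α₂ = α₁·K2/[H⁺] = 6.926×10^-5
α₁ + 2α₂ = 0.5631
DIC = CA / (α₁ + 2α₂) = 1.19 / 0.5631 = 2.11 mmol/L

DIC = 2.11 mmol/L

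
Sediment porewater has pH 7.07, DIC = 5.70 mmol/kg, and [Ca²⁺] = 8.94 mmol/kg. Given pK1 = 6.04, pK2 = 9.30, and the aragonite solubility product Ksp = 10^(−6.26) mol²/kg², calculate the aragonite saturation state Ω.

Ω = 0.497

α₂ = 1 / (1 + [H⁺]/K2 + [H⁺]²/(K1K2)) = 1 / (1 + 10^+2.23 + 10^+1.20)
   = 1 / (1 + 169.82 + 15.849) = 1/186.67 = 0.005357
[CO3²⁻] = α₂ × DIC = 0.005357 × 5.70 = 0.03053 mmol/kg
Ksp = 10^(−6.26) = 5.495×10^-7
Ω = [Ca²⁺][CO3²⁻]/Ksp = (8.94×10^-3)(3.053×10^-5) / 5.495×10^-7 = 0.497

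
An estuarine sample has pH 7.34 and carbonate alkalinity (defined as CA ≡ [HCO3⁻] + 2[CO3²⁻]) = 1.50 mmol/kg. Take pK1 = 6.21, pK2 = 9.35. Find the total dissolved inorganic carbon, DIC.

CA = [HCO3⁻] + 2[CO3²⁻] = (α₁ + 2α₂)·DIC
At pH 7.34: [H⁺]/K1 = 10^-1.13 = 0.074131, K2/[H⁺] = 10^-2.01 = 0.0097724
α₁ = 1/(1 + 0.074131 + 0.0097724) = 1/1.0839 = 0.9226; α₂ = α₁·K2/[H⁺] = 0.009016
α₁ + 2α₂ = 0.9406
DIC = CA / (α₁ + 2α₂) = 1.50 / 0.9406 = 1.59 mmol/kg

DIC = 1.59 mmol/kg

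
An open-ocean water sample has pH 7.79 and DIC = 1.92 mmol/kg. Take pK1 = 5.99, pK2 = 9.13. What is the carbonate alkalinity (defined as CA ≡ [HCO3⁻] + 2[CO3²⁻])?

CA = 1.97 mmol/kg

CA = [HCO3⁻] + 2[CO3²⁻] = (α₁ + 2α₂)·DIC
At pH 7.79: [H⁺]/K1 = 10^-1.80 = 0.015849, K2/[H⁺] = 10^-1.34 = 0.045709
α₁ = 1/(1 + 0.015849 + 0.045709) = 1/1.0616 = 0.9420; α₂ = α₁·K2/[H⁺] = 0.04306
α₁ + 2α₂ = 1.0281
CA = 1.0281 × 1.92 = 1.97 mmol/kg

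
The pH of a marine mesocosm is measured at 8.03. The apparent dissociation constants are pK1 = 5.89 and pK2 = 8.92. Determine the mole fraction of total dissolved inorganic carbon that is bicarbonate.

α₁ = 1 / (1 + [H⁺]/K1 + K2/[H⁺]) = 1 / (1 + 10^-2.14 + 10^-0.89)
   = 1 / (1 + 0.0072444 + 0.12882) = 1/1.1361 = 0.8802

α₁ = 0.880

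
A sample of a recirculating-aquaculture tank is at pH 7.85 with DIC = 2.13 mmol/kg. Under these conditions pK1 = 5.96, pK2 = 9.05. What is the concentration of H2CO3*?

α₀ = 1 / (1 + K1/[H⁺] + K1K2/[H⁺]²) = 1 / (1 + 10^+1.89 + 10^+0.69)
   = 1 / (1 + 77.625 + 4.8978) = 1/83.522 = 0.01197
[CO2*] = α₀ × DIC = 0.01197 × 2.13 = 0.0255 mmol/kg

[CO2*] = 0.0255 mmol/kg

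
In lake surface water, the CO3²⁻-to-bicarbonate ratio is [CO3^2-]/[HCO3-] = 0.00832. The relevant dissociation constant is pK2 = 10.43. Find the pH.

pH = 8.35

From K2 = [H⁺][CO3^2-]/[HCO3-]:  pH = pK2 + log₁₀([CO3^2-]/[HCO3-])
log₁₀(0.00832) = -2.080
pH = 10.43 + (-2.080) = 8.35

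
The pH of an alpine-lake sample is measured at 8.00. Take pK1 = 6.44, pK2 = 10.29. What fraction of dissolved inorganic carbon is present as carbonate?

α₂ = 0.00497

α₂ = 1 / (1 + [H⁺]/K2 + [H⁺]²/(K1K2)) = 1 / (1 + 10^+2.29 + 10^+0.73)
   = 1 / (1 + 194.98 + 5.3703) = 1/201.35 = 0.004966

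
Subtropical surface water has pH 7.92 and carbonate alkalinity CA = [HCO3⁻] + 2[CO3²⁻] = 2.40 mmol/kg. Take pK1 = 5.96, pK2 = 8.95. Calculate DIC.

DIC = 2.23 mmol/kg

CA = [HCO3⁻] + 2[CO3²⁻] = (α₁ + 2α₂)·DIC
At pH 7.92: [H⁺]/K1 = 10^-1.96 = 0.010965, K2/[H⁺] = 10^-1.03 = 0.093325
α₁ = 1/(1 + 0.010965 + 0.093325) = 1/1.1043 = 0.9056; α₂ = α₁·K2/[H⁺] = 0.08451
α₁ + 2α₂ = 1.0746
DIC = CA / (α₁ + 2α₂) = 2.40 / 1.0746 = 2.23 mmol/kg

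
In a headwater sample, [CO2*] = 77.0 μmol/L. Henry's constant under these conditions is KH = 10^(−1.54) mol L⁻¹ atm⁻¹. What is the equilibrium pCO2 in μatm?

KH = 10^(−1.54) = 2.884×10^-2 mol L⁻¹ atm⁻¹
pCO2 = [CO2*]/KH = 77.0×10^-6 / 2.884×10^-2 = 2.67×10^-3 atm = 2670 μatm

pCO2 = 2670 μatm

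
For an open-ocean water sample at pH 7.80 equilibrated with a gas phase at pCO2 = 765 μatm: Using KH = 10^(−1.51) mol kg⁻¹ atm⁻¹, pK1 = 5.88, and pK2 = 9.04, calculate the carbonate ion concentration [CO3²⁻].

[CO3²⁻] = 0.113 mmol/kg

[CO2*] = KH · pCO2 = 10^(−1.51) × 765×10^-6 = 2.364×10^-5 mol/kg
α₀ = 1/(1 + K1/[H⁺] + K1K2/[H⁺]²) = 1/(1 + 10^+1.92 + 10^+0.68) = 0.01124
DIC = [CO2*]/α₀ = 2.364×10^-5 / 0.01124 = 2.103 mmol/kg
[CO3²⁻] = α₂·DIC; α₂ = 0.05380, so [CO3²⁻] = 0.05380 × 2.103 = 0.113 mmol/kg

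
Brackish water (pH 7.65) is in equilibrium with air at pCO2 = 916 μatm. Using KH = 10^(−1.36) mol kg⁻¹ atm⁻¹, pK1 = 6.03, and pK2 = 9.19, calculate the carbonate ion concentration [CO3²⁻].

[CO3²⁻] = 0.0481 mmol/kg

[CO2*] = KH · pCO2 = 10^(−1.36) × 916×10^-6 = 3.998×10^-5 mol/kg
α₀ = 1/(1 + K1/[H⁺] + K1K2/[H⁺]²) = 1/(1 + 10^+1.62 + 10^+0.08) = 0.02278
DIC = [CO2*]/α₀ = 3.998×10^-5 / 0.02278 = 1.755 mmol/kg
[CO3²⁻] = α₂·DIC; α₂ = 0.02739, so [CO3²⁻] = 0.02739 × 1.755 = 0.0481 mmol/kg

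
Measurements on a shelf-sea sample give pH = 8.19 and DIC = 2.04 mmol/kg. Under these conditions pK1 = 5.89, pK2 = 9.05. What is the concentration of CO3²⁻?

α₂ = 1 / (1 + [H⁺]/K2 + [H⁺]²/(K1K2)) = 1 / (1 + 10^+0.86 + 10^-1.44)
   = 1 / (1 + 7.2444 + 0.036308) = 1/8.2807 = 0.1208
[CO3²⁻] = α₂ × DIC = 0.1208 × 2.04 = 0.246 mmol/kg

[CO3²⁻] = 0.246 mmol/kg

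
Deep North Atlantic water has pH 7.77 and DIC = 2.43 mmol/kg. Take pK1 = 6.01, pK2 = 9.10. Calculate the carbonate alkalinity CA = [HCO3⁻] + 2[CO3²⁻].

CA = [HCO3⁻] + 2[CO3²⁻] = (α₁ + 2α₂)·DIC
At pH 7.77: [H⁺]/K1 = 10^-1.76 = 0.017378, K2/[H⁺] = 10^-1.33 = 0.046774
α₁ = 1/(1 + 0.017378 + 0.046774) = 1/1.0642 = 0.9397; α₂ = α₁·K2/[H⁺] = 0.04395
α₁ + 2α₂ = 1.0276
CA = 1.0276 × 2.43 = 2.50 mmol/kg

CA = 2.50 mmol/kg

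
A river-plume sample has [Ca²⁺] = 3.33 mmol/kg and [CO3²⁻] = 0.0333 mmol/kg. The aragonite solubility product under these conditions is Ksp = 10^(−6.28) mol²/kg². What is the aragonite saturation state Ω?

Ksp = 10^(−6.28) = 5.248×10^-7
Ω = [Ca²⁺][CO3²⁻]/Ksp = (3.33×10^-3)(0.0333×10^-3) / 5.248×10^-7 = 0.211

Ω = 0.211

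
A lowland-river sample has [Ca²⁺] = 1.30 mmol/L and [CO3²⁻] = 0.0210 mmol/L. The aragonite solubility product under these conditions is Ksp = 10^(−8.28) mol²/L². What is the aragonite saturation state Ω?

Ksp = 10^(−8.28) = 5.248×10^-9
Ω = [Ca²⁺][CO3²⁻]/Ksp = (1.30×10^-3)(0.0210×10^-3) / 5.248×10^-9 = 5.20

Ω = 5.20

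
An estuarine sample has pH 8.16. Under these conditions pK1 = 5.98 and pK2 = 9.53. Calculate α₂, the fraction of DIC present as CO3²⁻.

α₂ = 0.0407

α₂ = 1 / (1 + [H⁺]/K2 + [H⁺]²/(K1K2)) = 1 / (1 + 10^+1.37 + 10^-0.81)
   = 1 / (1 + 23.442 + 0.15488) = 1/24.597 = 0.04066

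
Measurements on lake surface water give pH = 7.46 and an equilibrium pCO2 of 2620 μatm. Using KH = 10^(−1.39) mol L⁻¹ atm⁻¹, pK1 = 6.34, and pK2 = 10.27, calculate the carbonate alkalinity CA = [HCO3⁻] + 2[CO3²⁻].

CA = 1.41 mmol/L

[CO2*] = KH · pCO2 = 10^(−1.39) × 2620×10^-6 = 1.067×10^-4 mol/L
α₀ = 1/(1 + K1/[H⁺] + K1K2/[H⁺]²) = 1/(1 + 10^+1.12 + 10^-1.69) = 0.07041
DIC = [CO2*]/α₀ = 1.067×10^-4 / 0.07041 = 1.516 mmol/L
CA = (α₁ + 2α₂)·DIC = (0.9282 + 2×0.001438) × 1.516 = 1.41 mmol/L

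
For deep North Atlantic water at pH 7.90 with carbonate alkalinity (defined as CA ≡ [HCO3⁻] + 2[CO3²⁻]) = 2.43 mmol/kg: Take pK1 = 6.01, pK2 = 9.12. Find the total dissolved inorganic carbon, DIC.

CA = [HCO3⁻] + 2[CO3²⁻] = (α₁ + 2α₂)·DIC
At pH 7.90: [H⁺]/K1 = 10^-1.89 = 0.012882, K2/[H⁺] = 10^-1.22 = 0.060256
α₁ = 1/(1 + 0.012882 + 0.060256) = 1/1.0731 = 0.9318; α₂ = α₁·K2/[H⁺] = 0.05615
α₁ + 2α₂ = 1.0441
DIC = CA / (α₁ + 2α₂) = 2.43 / 1.0441 = 2.33 mmol/kg

DIC = 2.33 mmol/kg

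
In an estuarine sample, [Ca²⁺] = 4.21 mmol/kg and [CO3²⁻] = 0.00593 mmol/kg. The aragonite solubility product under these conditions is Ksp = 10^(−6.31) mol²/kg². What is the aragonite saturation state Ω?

Ω = 0.0510

Ksp = 10^(−6.31) = 4.898×10^-7
Ω = [Ca²⁺][CO3²⁻]/Ksp = (4.21×10^-3)(0.00593×10^-3) / 4.898×10^-7 = 0.0510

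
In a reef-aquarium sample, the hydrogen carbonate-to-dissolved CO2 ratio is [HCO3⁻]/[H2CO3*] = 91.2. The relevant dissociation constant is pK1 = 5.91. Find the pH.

From K1 = [H⁺][HCO3⁻]/[H2CO3*]:  pH = pK1 + log₁₀([HCO3⁻]/[H2CO3*])
log₁₀(91.2) = +1.960
pH = 5.91 + (+1.960) = 7.87

pH = 7.87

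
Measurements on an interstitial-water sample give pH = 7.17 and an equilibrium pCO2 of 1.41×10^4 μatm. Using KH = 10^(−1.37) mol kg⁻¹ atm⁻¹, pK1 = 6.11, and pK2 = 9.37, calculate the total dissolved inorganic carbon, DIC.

[CO2*] = KH · pCO2 = 10^(−1.37) × 1.41×10^4×10^-6 = 6.015×10^-4 mol/kg
α₀ = 1/(1 + K1/[H⁺] + K1K2/[H⁺]²) = 1/(1 + 10^+1.06 + 10^-1.14) = 0.07966
DIC = [CO2*]/α₀ = 6.015×10^-4 / 0.07966 = 7.55 mmol/kg

DIC = 7.55 mmol/kg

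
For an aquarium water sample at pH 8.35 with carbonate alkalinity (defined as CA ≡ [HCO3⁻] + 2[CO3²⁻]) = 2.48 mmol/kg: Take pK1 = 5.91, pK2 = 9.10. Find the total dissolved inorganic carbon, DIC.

CA = [HCO3⁻] + 2[CO3²⁻] = (α₁ + 2α₂)·DIC
At pH 8.35: [H⁺]/K1 = 10^-2.44 = 0.0036308, K2/[H⁺] = 10^-0.75 = 0.17783
α₁ = 1/(1 + 0.0036308 + 0.17783) = 1/1.1815 = 0.8464; α₂ = α₁·K2/[H⁺] = 0.1505
α₁ + 2α₂ = 1.1474
DIC = CA / (α₁ + 2α₂) = 2.48 / 1.1474 = 2.16 mmol/kg

DIC = 2.16 mmol/kg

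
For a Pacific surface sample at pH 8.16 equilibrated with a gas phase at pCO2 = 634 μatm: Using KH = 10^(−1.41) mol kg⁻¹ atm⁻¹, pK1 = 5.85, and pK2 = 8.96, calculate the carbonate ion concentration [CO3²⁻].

[CO2*] = KH · pCO2 = 10^(−1.41) × 634×10^-6 = 2.467×10^-5 mol/kg
α₀ = 1/(1 + K1/[H⁺] + K1K2/[H⁺]²) = 1/(1 + 10^+2.31 + 10^+1.51) = 0.004210
DIC = [CO2*]/α₀ = 2.467×10^-5 / 0.004210 = 5.859 mmol/kg
[CO3²⁻] = α₂·DIC; α₂ = 0.1362, so [CO3²⁻] = 0.1362 × 5.859 = 0.798 mmol/kg

[CO3²⁻] = 0.798 mmol/kg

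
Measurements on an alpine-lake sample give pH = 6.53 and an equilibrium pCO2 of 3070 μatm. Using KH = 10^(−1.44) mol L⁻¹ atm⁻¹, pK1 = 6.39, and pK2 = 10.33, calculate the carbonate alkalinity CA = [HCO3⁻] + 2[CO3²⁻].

CA = 0.154 mmol/L

[CO2*] = KH · pCO2 = 10^(−1.44) × 3070×10^-6 = 1.115×10^-4 mol/L
α₀ = 1/(1 + K1/[H⁺] + K1K2/[H⁺]²) = 1/(1 + 10^+0.14 + 10^-3.66) = 0.4201
DIC = [CO2*]/α₀ = 1.115×10^-4 / 0.4201 = 0.2654 mmol/L
CA = (α₁ + 2α₂)·DIC = (0.5798 + 2×9.190×10^-5) × 0.2654 = 0.154 mmol/L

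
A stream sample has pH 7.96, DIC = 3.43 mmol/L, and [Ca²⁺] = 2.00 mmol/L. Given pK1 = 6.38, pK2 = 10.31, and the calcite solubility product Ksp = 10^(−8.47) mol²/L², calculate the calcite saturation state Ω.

α₂ = 1 / (1 + [H⁺]/K2 + [H⁺]²/(K1K2)) = 1 / (1 + 10^+2.35 + 10^+0.77)
   = 1 / (1 + 223.87 + 5.8884) = 1/230.76 = 0.004333
[CO3²⁻] = α₂ × DIC = 0.004333 × 3.43 = 0.01486 mmol/L = 14.86 μmol/L
Ksp = 10^(−8.47) = 3.388×10^-9
Ω = [Ca²⁺][CO3²⁻]/Ksp = (2.00×10^-3)(1.486×10^-5) / 3.388×10^-9 = 8.77

Ω = 8.77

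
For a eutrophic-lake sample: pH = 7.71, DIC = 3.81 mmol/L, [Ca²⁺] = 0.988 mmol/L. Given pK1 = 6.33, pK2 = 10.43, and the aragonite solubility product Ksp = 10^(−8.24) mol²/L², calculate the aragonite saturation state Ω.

α₂ = 1 / (1 + [H⁺]/K2 + [H⁺]²/(K1K2)) = 1 / (1 + 10^+2.72 + 10^+1.34)
   = 1 / (1 + 524.81 + 21.878) = 1/547.69 = 0.001826
[CO3²⁻] = α₂ × DIC = 0.001826 × 3.81 = 0.006957 mmol/L = 6.957 μmol/L
Ksp = 10^(−8.24) = 5.754×10^-9
Ω = [Ca²⁺][CO3²⁻]/Ksp = (0.988×10^-3)(6.957×10^-6) / 5.754×10^-9 = 1.19

Ω = 1.19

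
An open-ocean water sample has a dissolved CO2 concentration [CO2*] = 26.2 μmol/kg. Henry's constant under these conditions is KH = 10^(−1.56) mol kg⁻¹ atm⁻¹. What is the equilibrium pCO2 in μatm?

KH = 10^(−1.56) = 2.754×10^-2 mol kg⁻¹ atm⁻¹
pCO2 = [CO2*]/KH = 26.2×10^-6 / 2.754×10^-2 = 9.51×10^-4 atm = 951 μatm

pCO2 = 951 μatm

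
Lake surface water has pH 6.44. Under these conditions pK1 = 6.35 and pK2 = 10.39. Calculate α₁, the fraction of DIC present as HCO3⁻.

α₁ = 1 / (1 + [H⁺]/K1 + K2/[H⁺]) = 1 / (1 + 10^-0.09 + 10^-3.95)
   = 1 / (1 + 0.81283 + 0.00011220) = 1/1.8129 = 0.5516

α₁ = 0.552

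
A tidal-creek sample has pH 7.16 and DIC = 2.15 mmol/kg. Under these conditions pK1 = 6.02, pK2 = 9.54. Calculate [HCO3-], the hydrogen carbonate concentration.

[HCO3⁻] = 2.00 mmol/kg

α₁ = 1 / (1 + [H⁺]/K1 + K2/[H⁺]) = 1 / (1 + 10^-1.14 + 10^-2.38)
   = 1 / (1 + 0.072444 + 0.0041687) = 1/1.0766 = 0.9288
[HCO3⁻] = α₁ × DIC = 0.9288 × 2.15 = 2.00 mmol/kg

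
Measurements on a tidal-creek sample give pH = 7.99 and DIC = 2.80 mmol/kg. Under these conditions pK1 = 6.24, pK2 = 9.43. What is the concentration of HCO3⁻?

α₁ = 1 / (1 + [H⁺]/K1 + K2/[H⁺]) = 1 / (1 + 10^-1.75 + 10^-1.44)
   = 1 / (1 + 0.017783 + 0.036308) = 1/1.0541 = 0.9487
[HCO3⁻] = α₁ × DIC = 0.9487 × 2.80 = 2.66 mmol/kg

[HCO3⁻] = 2.66 mmol/kg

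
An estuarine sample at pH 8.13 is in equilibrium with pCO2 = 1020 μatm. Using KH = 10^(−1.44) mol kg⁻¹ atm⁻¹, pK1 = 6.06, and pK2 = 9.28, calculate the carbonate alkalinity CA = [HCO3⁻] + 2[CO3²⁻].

CA = 4.97 mmol/kg

[CO2*] = KH · pCO2 = 10^(−1.44) × 1020×10^-6 = 3.703×10^-5 mol/kg
α₀ = 1/(1 + K1/[H⁺] + K1K2/[H⁺]²) = 1/(1 + 10^+2.07 + 10^+0.92) = 0.007886
DIC = [CO2*]/α₀ = 3.703×10^-5 / 0.007886 = 4.696 mmol/kg
CA = (α₁ + 2α₂)·DIC = (0.9265 + 2×0.06559) × 4.696 = 4.97 mmol/kg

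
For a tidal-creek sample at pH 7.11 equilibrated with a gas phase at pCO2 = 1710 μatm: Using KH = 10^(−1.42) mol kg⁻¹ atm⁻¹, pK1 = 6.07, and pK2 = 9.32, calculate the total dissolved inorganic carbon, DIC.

[CO2*] = KH · pCO2 = 10^(−1.42) × 1710×10^-6 = 6.501×10^-5 mol/kg
α₀ = 1/(1 + K1/[H⁺] + K1K2/[H⁺]²) = 1/(1 + 10^+1.04 + 10^-1.17) = 0.08311
DIC = [CO2*]/α₀ = 6.501×10^-5 / 0.08311 = 0.782 mmol/kg

DIC = 0.782 mmol/kg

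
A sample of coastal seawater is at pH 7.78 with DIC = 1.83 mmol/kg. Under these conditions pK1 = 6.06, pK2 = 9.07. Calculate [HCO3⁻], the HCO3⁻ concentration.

[HCO3⁻] = 1.71 mmol/kg

α₁ = 1 / (1 + [H⁺]/K1 + K2/[H⁺]) = 1 / (1 + 10^-1.72 + 10^-1.29)
   = 1 / (1 + 0.019055 + 0.051286) = 1/1.0703 = 0.9343
[HCO3⁻] = α₁ × DIC = 0.9343 × 1.83 = 1.71 mmol/kg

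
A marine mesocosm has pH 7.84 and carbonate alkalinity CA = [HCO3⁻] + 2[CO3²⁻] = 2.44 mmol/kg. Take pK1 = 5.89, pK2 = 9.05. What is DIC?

DIC = 2.33 mmol/kg

CA = [HCO3⁻] + 2[CO3²⁻] = (α₁ + 2α₂)·DIC
At pH 7.84: [H⁺]/K1 = 10^-1.95 = 0.011220, K2/[H⁺] = 10^-1.21 = 0.061660
α₁ = 1/(1 + 0.011220 + 0.061660) = 1/1.0729 = 0.9321; α₂ = α₁·K2/[H⁺] = 0.05747
α₁ + 2α₂ = 1.0470
DIC = CA / (α₁ + 2α₂) = 2.44 / 1.0470 = 2.33 mmol/kg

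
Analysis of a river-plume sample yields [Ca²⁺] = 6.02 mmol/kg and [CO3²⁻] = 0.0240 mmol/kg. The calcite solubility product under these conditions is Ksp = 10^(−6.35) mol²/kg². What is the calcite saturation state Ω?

Ksp = 10^(−6.35) = 4.467×10^-7
Ω = [Ca²⁺][CO3²⁻]/Ksp = (6.02×10^-3)(0.0240×10^-3) / 4.467×10^-7 = 0.323

Ω = 0.323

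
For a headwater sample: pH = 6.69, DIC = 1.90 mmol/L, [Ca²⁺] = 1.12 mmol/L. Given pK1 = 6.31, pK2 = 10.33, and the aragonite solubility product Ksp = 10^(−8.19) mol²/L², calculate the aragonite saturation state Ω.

α₂ = 1 / (1 + [H⁺]/K2 + [H⁺]²/(K1K2)) = 1 / (1 + 10^+3.64 + 10^+3.26)
   = 1 / (1 + 4365.2 + 1819.7) = 1/6185.9 = 0.0001617
[CO3²⁻] = α₂ × DIC = 0.0001617 × 1.90 = 0.0003072 mmol/L = 0.3072 μmol/L
Ksp = 10^(−8.19) = 6.457×10^-9
Ω = [Ca²⁺][CO3²⁻]/Ksp = (1.12×10^-3)(3.072×10^-7) / 6.457×10^-9 = 0.0533

Ω = 0.0533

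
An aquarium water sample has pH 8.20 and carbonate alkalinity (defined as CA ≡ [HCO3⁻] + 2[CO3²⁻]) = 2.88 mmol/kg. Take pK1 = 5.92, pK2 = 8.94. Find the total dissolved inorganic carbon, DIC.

DIC = 2.51 mmol/kg

CA = [HCO3⁻] + 2[CO3²⁻] = (α₁ + 2α₂)·DIC
At pH 8.20: [H⁺]/K1 = 10^-2.28 = 0.0052481, K2/[H⁺] = 10^-0.74 = 0.18197
α₁ = 1/(1 + 0.0052481 + 0.18197) = 1/1.1872 = 0.8423; α₂ = α₁·K2/[H⁺] = 0.1533
α₁ + 2α₂ = 1.1489
DIC = CA / (α₁ + 2α₂) = 2.88 / 1.1489 = 2.51 mmol/kg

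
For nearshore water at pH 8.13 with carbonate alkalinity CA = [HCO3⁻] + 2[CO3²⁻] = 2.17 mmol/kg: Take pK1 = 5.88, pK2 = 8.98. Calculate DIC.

DIC = 1.94 mmol/kg

CA = [HCO3⁻] + 2[CO3²⁻] = (α₁ + 2α₂)·DIC
At pH 8.13: [H⁺]/K1 = 10^-2.25 = 0.0056234, K2/[H⁺] = 10^-0.85 = 0.14125
α₁ = 1/(1 + 0.0056234 + 0.14125) = 1/1.1469 = 0.8719; α₂ = α₁·K2/[H⁺] = 0.1232
α₁ + 2α₂ = 1.1183
DIC = CA / (α₁ + 2α₂) = 2.17 / 1.1183 = 1.94 mmol/kg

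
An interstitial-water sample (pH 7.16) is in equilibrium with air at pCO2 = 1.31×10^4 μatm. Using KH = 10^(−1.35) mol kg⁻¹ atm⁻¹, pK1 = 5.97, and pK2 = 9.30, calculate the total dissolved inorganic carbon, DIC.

DIC = 9.71 mmol/kg

[CO2*] = KH · pCO2 = 10^(−1.35) × 1.31×10^4×10^-6 = 5.852×10^-4 mol/kg
α₀ = 1/(1 + K1/[H⁺] + K1K2/[H⁺]²) = 1/(1 + 10^+1.19 + 10^-0.95) = 0.06024
DIC = [CO2*]/α₀ = 5.852×10^-4 / 0.06024 = 9.71 mmol/kg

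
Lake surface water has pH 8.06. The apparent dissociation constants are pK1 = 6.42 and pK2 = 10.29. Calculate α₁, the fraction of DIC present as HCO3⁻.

α₁ = 0.972

α₁ = 1 / (1 + [H⁺]/K1 + K2/[H⁺]) = 1 / (1 + 10^-1.64 + 10^-2.23)
   = 1 / (1 + 0.022909 + 0.0058884) = 1/1.0288 = 0.9720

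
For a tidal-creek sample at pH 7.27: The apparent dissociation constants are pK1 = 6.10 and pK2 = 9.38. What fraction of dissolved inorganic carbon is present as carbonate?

α₂ = 1 / (1 + [H⁺]/K2 + [H⁺]²/(K1K2)) = 1 / (1 + 10^+2.11 + 10^+0.94)
   = 1 / (1 + 128.82 + 8.7096) = 1/138.53 = 0.007218

α₂ = 0.00722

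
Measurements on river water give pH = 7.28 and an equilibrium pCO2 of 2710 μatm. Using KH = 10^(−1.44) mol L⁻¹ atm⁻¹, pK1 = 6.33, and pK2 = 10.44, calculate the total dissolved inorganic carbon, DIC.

[CO2*] = KH · pCO2 = 10^(−1.44) × 2710×10^-6 = 9.839×10^-5 mol/L
α₀ = 1/(1 + K1/[H⁺] + K1K2/[H⁺]²) = 1/(1 + 10^+0.95 + 10^-2.21) = 0.1008
DIC = [CO2*]/α₀ = 9.839×10^-5 / 0.1008 = 0.976 mmol/L

DIC = 0.976 mmol/L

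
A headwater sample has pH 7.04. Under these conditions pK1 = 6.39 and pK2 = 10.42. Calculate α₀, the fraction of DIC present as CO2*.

α₀ = 1 / (1 + K1/[H⁺] + K1K2/[H⁺]²) = 1 / (1 + 10^+0.65 + 10^-2.73)
   = 1 / (1 + 4.4668 + 0.0018621) = 1/5.4687 = 0.1829

α₀ = 0.183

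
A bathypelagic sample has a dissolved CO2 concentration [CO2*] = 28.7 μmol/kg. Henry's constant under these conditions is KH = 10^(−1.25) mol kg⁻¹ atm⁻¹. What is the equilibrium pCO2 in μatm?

KH = 10^(−1.25) = 5.623×10^-2 mol kg⁻¹ atm⁻¹
pCO2 = [CO2*]/KH = 28.7×10^-6 / 5.623×10^-2 = 5.10×10^-4 atm = 510 μatm

pCO2 = 510 μatm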